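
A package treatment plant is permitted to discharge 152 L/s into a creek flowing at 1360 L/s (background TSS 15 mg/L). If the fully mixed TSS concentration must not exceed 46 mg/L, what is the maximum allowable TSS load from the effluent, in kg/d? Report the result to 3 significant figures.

Mass balance at the limit: 1360·15.00 + 152.0·Cₑ = 1512·46 → Cₑ = 323.4 mg/L.
152.0 L/s = 0.1520 m³/s. Load = 0.1520 m³/s × 323.4 g/m³ × 86 400 s/d = 4247 kg/d.

4250 kg/d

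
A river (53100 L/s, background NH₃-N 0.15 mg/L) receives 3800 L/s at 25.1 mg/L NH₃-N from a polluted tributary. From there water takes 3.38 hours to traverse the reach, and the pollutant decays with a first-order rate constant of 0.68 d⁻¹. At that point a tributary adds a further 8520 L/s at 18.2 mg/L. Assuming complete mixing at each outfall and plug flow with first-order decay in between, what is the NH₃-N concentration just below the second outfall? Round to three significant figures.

3.81 mg/L

Conservation of mass: C = (53100·0.1500 + 3800·25.10) / 56900 = 103300/56900 = 1.816 mg/L; combined flow 56900 L/s.
First-order decay: C = 1.816·exp(−k·t) = 1.816·0.9087 = 1.650 mg/L.
Second outfall: C = (56900·1.650 + 8520·18.20)/65420 = 3.806 mg/L.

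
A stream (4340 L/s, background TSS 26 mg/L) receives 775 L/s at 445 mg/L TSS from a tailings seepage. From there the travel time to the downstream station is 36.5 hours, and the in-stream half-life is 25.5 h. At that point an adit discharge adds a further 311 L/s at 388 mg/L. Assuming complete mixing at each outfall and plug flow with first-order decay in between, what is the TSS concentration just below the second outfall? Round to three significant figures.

53.5 mg/L

Mixed concentration C = ΣQC/ΣQ = (4340·26.00 + 775.0·445.0) / 5115 = 457700/5115 = 89.48 mg/L; combined flow 5115 L/s.
Half-life 25.5 h → k = ln 2 / 25.5 = 0.02718 h⁻¹ = 0.6524 d⁻¹.
Applying C = C₀e^(−kt): 89.48 × 0.3708 = 33.18 mg/L.
At the second outfall, C = (5115·33.18 + 311.0·388.0) / (5115 + 311.0) = 53.52 mg/L.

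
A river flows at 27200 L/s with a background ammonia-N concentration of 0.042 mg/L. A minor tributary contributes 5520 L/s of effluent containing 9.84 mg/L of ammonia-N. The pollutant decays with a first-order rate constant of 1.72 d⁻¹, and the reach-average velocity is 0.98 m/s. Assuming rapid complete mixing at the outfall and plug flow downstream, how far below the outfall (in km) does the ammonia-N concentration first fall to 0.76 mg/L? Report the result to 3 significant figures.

Mixed concentration C = ΣQC/ΣQ = (27200·0.04200 + 5520·9.840) / 32720 = 55460/32720 = 1.695 mg/L.
Set 1.695·exp(−k·t) = 0.76 → t = ln(1.695/0.76)/k = 40290 s = 11.19 h.
Distance = v·t = 0.98·40290 = 39490 m = 39.49 km.

39.5 km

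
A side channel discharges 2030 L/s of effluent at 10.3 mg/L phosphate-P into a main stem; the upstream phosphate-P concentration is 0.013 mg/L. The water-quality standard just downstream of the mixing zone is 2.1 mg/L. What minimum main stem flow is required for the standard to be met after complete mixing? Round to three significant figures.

7980 L/s

Set C_mix = 2.1: (Q·0.01300 + 2030·10.30) / (Q + 2030) = 2.1
→ Q = 2030·(10.30 − 2.1)/(2.1 − 0.01300) = 7976 L/s.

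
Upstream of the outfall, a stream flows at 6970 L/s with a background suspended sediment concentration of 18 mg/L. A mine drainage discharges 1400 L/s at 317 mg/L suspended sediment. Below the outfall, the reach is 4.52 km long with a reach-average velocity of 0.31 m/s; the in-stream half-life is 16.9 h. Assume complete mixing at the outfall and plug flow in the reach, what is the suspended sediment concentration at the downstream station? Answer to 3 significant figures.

57.6 mg/L

Mass balance: C = (6970·18.00 + 1400·317.0) / 8370 = 569300/8370 = 68.01 mg/L.
Travel time t = 4.52·1000 / 0.31 = 14580 s = 4.050 h.
Half-life 16.9 h → k = ln 2 / 16.9 = 0.04101 h⁻¹ = 0.9844 d⁻¹.
Applying C = C₀e^(−kt): 68.01 × 0.8469 = 57.60 mg/L.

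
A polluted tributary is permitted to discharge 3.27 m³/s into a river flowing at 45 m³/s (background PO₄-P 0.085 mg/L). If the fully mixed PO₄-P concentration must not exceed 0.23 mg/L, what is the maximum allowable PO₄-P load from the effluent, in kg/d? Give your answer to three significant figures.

Mass balance at the limit: 45.00·0.08500 + 3.270·Cₑ = 48.27·0.23 → Cₑ = 2.225 mg/L.
Load = 3.270 m³/s × 2.225 g/m³ × 86 400 s/d = 628.7 kg/d.

629 kg/d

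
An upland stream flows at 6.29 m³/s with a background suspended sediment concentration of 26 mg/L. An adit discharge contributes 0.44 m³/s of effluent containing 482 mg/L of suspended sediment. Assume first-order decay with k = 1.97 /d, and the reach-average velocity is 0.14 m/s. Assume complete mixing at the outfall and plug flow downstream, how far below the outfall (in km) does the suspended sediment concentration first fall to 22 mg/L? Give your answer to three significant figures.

Conservation of mass: C = (6.290·26.00 + 0.4400·482.0) / 6.730 = 375.6/6.730 = 55.81 mg/L.
Set 55.81·exp(−k·t) = 22 → t = ln(55.81/22)/k = 40830 s = 11.34 h.
Distance = v·t = 0.14·40830 = 5716 m = 5.716 km.

5.72 km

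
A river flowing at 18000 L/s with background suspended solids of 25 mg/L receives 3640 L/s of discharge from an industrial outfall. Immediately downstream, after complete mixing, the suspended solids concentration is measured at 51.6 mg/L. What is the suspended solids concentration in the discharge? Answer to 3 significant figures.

183 mg/L

Mass balance: 18000·25.00 + 3640·Cₑ = 21640·51.60
→ Cₑ = (21640·51.60 − 18000·25.00) / 3640 = 183.1 mg/L.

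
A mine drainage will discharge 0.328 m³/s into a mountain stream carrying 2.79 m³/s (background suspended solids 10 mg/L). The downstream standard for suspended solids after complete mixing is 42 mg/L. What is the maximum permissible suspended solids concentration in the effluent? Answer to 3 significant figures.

At the limit, (Qr·Cr + Qe·Cₑ)/(Qr + Qe) = 42:
Cₑ = (3.118·42 − 2.790·10.00) / 0.3280 = 314.2 mg/L.

314 mg/L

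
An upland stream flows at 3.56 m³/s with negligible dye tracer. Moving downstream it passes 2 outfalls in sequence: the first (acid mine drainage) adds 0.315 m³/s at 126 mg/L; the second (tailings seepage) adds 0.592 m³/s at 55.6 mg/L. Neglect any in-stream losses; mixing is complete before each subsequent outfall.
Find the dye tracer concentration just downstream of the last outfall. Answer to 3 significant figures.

16.3 mg/L

Outfall 1: combined Q = 3.875 m³/s; C = (3.560·0 + 0.3150·126.0)/3.875 = 10.24 mg/L.
Outfall 2: combined Q = 4.467 m³/s; C = (3.875·10.24 + 0.5920·55.60)/4.467 = 16.25 mg/L.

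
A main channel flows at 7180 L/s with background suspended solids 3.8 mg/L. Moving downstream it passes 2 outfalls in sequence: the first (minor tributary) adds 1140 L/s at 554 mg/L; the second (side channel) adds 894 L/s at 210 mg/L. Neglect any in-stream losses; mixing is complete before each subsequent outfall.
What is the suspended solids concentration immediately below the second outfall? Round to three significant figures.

Outfall 1: combined Q = 8320 L/s; C = (7180·3.800 + 1140·554.0)/8320 = 79.19 mg/L.
Outfall 2: combined Q = 9214 L/s; C = (8320·79.19 + 894.0·210.0)/9214 = 91.88 mg/L.

91.9 mg/L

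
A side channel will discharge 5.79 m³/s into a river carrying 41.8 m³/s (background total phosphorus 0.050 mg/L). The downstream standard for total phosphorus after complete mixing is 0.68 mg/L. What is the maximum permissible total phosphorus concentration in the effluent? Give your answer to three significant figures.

At the limit, (Qr·Cr + Qe·Cₑ)/(Qr + Qe) = 0.68:
Cₑ = (47.59·0.68 − 41.80·0.05000) / 5.790 = 5.228 mg/L.

5.23 mg/L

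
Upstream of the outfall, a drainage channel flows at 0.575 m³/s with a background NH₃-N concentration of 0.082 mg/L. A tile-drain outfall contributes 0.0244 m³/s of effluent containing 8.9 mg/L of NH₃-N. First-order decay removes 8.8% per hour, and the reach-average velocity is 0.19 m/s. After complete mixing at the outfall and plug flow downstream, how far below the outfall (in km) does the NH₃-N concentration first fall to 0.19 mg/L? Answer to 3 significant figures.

After mixing, C = (0.5750·0.08200 + 0.02440·8.900) / 0.5994 = 0.2643/0.5994 = 0.4410 mg/L.
8.8%/h lost → k = −ln(1 − 0.088) = 0.09212 h⁻¹.
Set 0.4410·exp(−k·t) = 0.19 → t = ln(0.4410/0.19)/k = 32900 s = 9.140 h.
Distance = v·t = 0.19·32900 = 6252 m = 6.252 km.

6.25 km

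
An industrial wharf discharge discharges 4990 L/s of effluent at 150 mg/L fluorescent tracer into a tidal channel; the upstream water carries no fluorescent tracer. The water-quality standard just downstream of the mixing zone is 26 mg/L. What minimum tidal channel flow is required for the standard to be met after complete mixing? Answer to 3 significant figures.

23800 L/s

Set C_mix = 26: (Q·0 + 4990·150.0) / (Q + 4990) = 26
→ Q = 4990·(150.0 − 26)/(26 − 0) = 23800 L/s.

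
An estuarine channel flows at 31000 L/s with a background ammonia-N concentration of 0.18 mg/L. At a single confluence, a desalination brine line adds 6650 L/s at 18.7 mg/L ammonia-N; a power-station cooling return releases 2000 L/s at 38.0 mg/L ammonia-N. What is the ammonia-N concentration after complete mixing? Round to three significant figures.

5.19 mg/L

Flow-weighted average: C = (31000·0.1800 + 6650·18.70 + 2000·38.00) / 39650 = 205900/39650 = 5.194 mg/L.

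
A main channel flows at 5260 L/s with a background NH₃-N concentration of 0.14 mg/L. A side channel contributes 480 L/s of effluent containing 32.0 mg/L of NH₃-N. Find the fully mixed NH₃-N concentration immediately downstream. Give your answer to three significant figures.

Conservation of mass: C = (5260·0.1400 + 480.0·32.00) / 5740 = 16100/5740 = 2.804 mg/L.

2.80 mg/L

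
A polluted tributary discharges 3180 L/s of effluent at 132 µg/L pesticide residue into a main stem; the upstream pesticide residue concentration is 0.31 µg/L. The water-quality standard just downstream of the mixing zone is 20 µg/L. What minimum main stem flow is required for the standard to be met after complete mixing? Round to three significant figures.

18100 L/s

Set C_mix = 20: (Q·0.3100 + 3180·132.0) / (Q + 3180) = 20
→ Q = 3180·(132.0 − 20)/(20 − 0.3100) = 18090 L/s.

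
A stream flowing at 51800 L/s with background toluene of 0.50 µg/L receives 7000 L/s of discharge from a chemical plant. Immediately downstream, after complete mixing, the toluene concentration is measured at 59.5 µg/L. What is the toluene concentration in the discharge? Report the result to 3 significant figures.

496 µg/L

Mass balance: 51800·0.5000 + 7000·Cₑ = 58800·59.50
→ Cₑ = (58800·59.50 − 51800·0.5000) / 7000 = 496.1 µg/L.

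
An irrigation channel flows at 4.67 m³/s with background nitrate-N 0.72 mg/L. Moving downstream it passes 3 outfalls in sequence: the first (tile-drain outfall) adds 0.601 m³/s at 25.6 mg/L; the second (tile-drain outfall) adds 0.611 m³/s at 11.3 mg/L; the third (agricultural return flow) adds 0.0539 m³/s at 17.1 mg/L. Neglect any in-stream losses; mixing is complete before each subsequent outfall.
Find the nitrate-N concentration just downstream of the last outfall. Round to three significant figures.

Outfall 1: combined Q = 5.271 m³/s; C = (4.670·0.7200 + 0.6010·25.60)/5.271 = 3.557 mg/L.
Outfall 2: combined Q = 5.882 m³/s; C = (5.271·3.557 + 0.6110·11.30)/5.882 = 4.361 mg/L.
Outfall 3: combined Q = 5.936 m³/s; C = (5.882·4.361 + 0.05390·17.10)/5.936 = 4.477 mg/L.

4.48 mg/L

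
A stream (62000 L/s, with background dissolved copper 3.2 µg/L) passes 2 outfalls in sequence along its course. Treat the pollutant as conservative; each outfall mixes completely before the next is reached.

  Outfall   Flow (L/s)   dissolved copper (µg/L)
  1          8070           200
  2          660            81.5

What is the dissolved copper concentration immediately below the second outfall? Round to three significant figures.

26.4 µg/L

Below outfall 1: Q → 70070 L/s, C = (62000·3.200 + 8070·200.0)/70070 = 25.87 µg/L.
Below outfall 2: Q → 70730 L/s, C = (70070·25.87 + 660.0·81.50)/70730 = 26.38 µg/L.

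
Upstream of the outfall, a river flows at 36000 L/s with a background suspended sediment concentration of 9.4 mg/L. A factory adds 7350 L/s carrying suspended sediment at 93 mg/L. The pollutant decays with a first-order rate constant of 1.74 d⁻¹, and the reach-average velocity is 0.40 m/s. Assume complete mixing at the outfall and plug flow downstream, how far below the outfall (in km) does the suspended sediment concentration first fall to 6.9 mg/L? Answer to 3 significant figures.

24.4 km

Flow-weighted average: C = (36000·9.400 + 7350·93.00) / 43350 = 1022000/43350 = 23.57 mg/L.
Set 23.57·exp(−k·t) = 6.9 → t = ln(23.57/6.9)/k = 61010 s = 16.95 h.
Distance = v·t = 0.40·61010 = 24400 m = 24.40 km.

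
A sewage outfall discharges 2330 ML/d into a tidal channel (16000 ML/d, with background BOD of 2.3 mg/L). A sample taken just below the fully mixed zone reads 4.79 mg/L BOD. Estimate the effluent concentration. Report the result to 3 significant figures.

21.9 mg/L

Mass balance: 16000·2.300 + 2330·Cₑ = 18330·4.790
→ Cₑ = (18330·4.790 − 16000·2.300) / 2330 = 21.89 mg/L.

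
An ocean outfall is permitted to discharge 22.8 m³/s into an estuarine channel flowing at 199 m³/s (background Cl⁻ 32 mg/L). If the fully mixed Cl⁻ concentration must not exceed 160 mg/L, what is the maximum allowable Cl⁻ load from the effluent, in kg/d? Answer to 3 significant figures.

2520000 kg/d

Mass balance at the limit: 199.0·32.00 + 22.80·Cₑ = 221.8·160 → Cₑ = 1277 mg/L.
Load = 22.80 m³/s × 1277 g/m³ × 86 400 s/d = 2516000 kg/d.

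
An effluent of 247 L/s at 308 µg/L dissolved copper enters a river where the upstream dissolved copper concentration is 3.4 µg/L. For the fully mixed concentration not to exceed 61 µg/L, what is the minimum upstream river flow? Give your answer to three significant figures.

1060 L/s

Set C_mix = 61: (Q·3.400 + 247.0·308.0) / (Q + 247.0) = 61
→ Q = 247.0·(308.0 − 61)/(61 − 3.400) = 1059 L/s.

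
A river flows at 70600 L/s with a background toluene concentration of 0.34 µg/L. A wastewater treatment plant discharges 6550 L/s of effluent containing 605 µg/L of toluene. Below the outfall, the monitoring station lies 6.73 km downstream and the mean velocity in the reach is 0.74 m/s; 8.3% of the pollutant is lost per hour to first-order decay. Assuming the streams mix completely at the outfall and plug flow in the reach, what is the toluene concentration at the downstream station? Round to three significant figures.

41.5 µg/L

After mixing, C = (70600·0.3400 + 6550·605.0) / 77150 = 3987000/77150 = 51.68 µg/L.
Travel time t = 6.73·1000 / 0.74 = 9095 s = 2.526 h.
8.3%/h lost → k = −ln(1 − 0.083) = 0.08665 h⁻¹.
Applying C = C₀e^(−kt): 51.68 × 0.8034 = 41.52 µg/L.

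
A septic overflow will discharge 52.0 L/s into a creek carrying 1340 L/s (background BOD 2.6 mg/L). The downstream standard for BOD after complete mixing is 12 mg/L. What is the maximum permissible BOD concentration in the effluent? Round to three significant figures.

At the limit, (Qr·Cr + Qe·Cₑ)/(Qr + Qe) = 12:
Cₑ = (1392·12 − 1340·2.600) / 52.00 = 254.2 mg/L.

254 mg/L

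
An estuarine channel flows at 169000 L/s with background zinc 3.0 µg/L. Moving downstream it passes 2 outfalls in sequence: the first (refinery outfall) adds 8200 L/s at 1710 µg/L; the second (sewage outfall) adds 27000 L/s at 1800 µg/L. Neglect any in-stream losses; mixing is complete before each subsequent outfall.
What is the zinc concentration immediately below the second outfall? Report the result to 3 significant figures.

After outfall 1: Q = 169000 + 8200 = 177200 L/s; C = (169000·3.000 + 8200·1710)/177200 = 81.99 µg/L.
After outfall 2: Q = 177200 + 27000 = 204200 L/s; C = (177200·81.99 + 27000·1800)/204200 = 309.2 µg/L.

309 µg/L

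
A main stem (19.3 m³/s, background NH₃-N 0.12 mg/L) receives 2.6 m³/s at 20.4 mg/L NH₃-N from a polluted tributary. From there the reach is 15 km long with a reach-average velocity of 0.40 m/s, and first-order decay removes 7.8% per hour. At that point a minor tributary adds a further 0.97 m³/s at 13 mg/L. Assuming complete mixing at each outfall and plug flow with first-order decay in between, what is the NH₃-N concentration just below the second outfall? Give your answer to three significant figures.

1.59 mg/L

Mixed concentration C = ΣQC/ΣQ = (19.30·0.1200 + 2.600·20.40) / 21.90 = 55.36/21.90 = 2.528 mg/L; combined flow 21.90 m³/s.
Travel time t = 15·1000 / 0.40 = 37500 s = 10.42 h.
7.8%/h lost → k = −ln(1 − 0.078) = 0.08121 h⁻¹.
Applying C = C₀e^(−kt): 2.528 × 0.4292 = 1.085 mg/L.
Second outfall: C = (21.90·1.085 + 0.9700·13.00)/22.87 = 1.590 mg/L.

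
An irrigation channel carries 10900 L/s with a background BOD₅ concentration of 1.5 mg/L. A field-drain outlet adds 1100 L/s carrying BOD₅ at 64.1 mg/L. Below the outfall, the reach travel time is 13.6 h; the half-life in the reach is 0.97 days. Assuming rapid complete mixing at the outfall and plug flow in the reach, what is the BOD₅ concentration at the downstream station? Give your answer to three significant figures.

4.83 mg/L

Mass balance: C = (10900·1.500 + 1100·64.10) / 12000 = 86860/12000 = 7.238 mg/L.
Half-life 0.97 d → k = ln 2 / 0.97 = 0.7146 d⁻¹.
After decay, C = 7.238 × e^(−kt) = 7.238 × 0.6670 = 4.828 mg/L.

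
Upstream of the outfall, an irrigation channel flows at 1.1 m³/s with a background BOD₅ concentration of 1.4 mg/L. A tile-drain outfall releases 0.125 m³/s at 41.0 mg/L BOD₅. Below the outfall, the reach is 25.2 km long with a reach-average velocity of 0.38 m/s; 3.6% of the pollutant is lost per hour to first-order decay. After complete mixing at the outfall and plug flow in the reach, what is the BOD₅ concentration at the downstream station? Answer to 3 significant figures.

2.77 mg/L

Mass balance: C = (1.100·1.400 + 0.1250·41.00) / 1.225 = 6.665/1.225 = 5.441 mg/L.
Travel time t = 25.2·1000 / 0.38 = 66320 s = 18.42 h.
3.6%/h lost → k = −ln(1 − 0.036) = 0.03666 h⁻¹.
Decay over the reach: 5.441·exp(−kt) = 5.441·0.5090 = 2.769 mg/L.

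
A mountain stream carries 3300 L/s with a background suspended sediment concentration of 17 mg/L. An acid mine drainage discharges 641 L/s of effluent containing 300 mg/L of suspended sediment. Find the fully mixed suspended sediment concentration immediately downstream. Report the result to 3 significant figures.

63.0 mg/L

Mass balance: C = (3300·17.00 + 641.0·300.0) / 3941 = 248400/3941 = 63.03 mg/L.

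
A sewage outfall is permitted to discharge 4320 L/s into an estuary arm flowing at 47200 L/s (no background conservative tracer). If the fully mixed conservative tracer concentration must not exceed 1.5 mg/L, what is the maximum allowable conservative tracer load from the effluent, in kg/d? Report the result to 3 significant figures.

Mass balance at the limit: 47200·0 + 4320·Cₑ = 51520·1.5 → Cₑ = 17.89 mg/L.
4320 L/s = 4.320 m³/s. Load = 4.320 m³/s × 17.89 g/m³ × 86 400 s/d = 6677 kg/d.

6680 kg/d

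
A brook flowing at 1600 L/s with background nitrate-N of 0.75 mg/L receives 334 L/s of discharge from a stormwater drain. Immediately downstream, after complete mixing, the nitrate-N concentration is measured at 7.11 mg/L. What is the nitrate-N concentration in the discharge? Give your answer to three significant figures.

37.6 mg/L

Mass balance: 1600·0.7500 + 334.0·Cₑ = 1934·7.110
→ Cₑ = (1934·7.110 − 1600·0.7500) / 334.0 = 37.58 mg/L.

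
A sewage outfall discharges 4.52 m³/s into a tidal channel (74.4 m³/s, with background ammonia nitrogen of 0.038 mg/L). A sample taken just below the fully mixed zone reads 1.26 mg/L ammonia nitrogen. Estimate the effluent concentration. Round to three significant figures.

Mass balance: 74.40·0.03800 + 4.520·Cₑ = 78.92·1.260
→ Cₑ = (78.92·1.260 − 74.40·0.03800) / 4.520 = 21.37 mg/L.

21.4 mg/L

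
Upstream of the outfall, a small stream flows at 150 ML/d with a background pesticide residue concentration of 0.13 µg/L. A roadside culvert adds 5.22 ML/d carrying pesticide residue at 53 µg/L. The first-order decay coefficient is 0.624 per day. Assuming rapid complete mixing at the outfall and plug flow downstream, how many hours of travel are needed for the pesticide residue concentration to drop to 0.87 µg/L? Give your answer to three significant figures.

30.2 h

Conservation of mass: C = (150.0·0.1300 + 5.220·53.00) / 155.2 = 296.2/155.2 = 1.908 µg/L.
1.908·exp(−k·t) = 0.87 → t = ln(1.908/0.87)/k = 108700 s = 30.20 h.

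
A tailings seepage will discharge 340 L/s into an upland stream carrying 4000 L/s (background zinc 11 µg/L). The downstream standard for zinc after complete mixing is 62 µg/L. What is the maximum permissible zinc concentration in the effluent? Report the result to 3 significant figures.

662 µg/L

At the limit, (Qr·Cr + Qe·Cₑ)/(Qr + Qe) = 62:
Cₑ = (4340·62 − 4000·11.00) / 340.0 = 662.0 µg/L.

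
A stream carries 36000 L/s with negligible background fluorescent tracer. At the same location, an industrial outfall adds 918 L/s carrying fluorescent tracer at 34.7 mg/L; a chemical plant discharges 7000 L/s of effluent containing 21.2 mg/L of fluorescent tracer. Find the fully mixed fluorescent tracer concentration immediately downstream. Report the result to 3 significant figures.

4.10 mg/L

Flow-weighted average: C = (36000·0 + 918.0·34.70 + 7000·21.20) / 43920 = 180300/43920 = 4.104 mg/L.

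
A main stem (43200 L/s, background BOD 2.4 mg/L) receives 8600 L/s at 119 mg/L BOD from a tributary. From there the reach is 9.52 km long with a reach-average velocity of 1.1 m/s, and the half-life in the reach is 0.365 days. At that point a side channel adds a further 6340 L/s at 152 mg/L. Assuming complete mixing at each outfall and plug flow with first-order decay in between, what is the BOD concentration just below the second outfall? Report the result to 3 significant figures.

32.6 mg/L

Mass balance: C = (43200·2.400 + 8600·119.0) / 51800 = 1127000/51800 = 21.76 mg/L; combined flow 51800 L/s.
Travel time t = 9.52·1000 / 1.1 = 8655 s = 2.404 h.
Half-life 0.365 d → k = ln 2 / 0.365 = 1.899 d⁻¹.
Decay over the reach: 21.76·exp(−kt) = 21.76·0.8268 = 17.99 mg/L.
At the second outfall, C = (51800·17.99 + 6340·152.0) / (51800 + 6340) = 32.60 mg/L.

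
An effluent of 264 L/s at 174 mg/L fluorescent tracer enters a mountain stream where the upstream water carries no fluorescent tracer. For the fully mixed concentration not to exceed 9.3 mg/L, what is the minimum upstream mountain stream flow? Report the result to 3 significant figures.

Set C_mix = 9.3: (Q·0 + 264.0·174.0) / (Q + 264.0) = 9.3
→ Q = 264.0·(174.0 − 9.3)/(9.3 − 0) = 4675 L/s.

4680 L/s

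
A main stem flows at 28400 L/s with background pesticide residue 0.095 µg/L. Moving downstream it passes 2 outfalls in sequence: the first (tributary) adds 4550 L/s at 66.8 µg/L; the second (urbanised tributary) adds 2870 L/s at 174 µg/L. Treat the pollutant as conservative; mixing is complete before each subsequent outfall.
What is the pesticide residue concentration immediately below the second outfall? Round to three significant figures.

Below outfall 1: Q → 32950 L/s, C = (28400·0.09500 + 4550·66.80)/32950 = 9.306 µg/L.
Below outfall 2: Q → 35820 L/s, C = (32950·9.306 + 2870·174.0)/35820 = 22.50 µg/L.

22.5 µg/L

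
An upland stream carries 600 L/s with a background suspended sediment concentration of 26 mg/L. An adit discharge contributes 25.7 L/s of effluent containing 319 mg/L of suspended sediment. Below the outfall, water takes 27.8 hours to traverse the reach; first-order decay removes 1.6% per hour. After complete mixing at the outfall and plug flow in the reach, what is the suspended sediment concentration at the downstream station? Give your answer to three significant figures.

After mixing, C = (600.0·26.00 + 25.70·319.0) / 625.7 = 23800/625.7 = 38.03 mg/L.
1.6%/h lost → k = −ln(1 − 0.016) = 0.01613 h⁻¹.
Applying C = C₀e^(−kt): 38.03 × 0.6387 = 24.29 mg/L.

24.3 mg/L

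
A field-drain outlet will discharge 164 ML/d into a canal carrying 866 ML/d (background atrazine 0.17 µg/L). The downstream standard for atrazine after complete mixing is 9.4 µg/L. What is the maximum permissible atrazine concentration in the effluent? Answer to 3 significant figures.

At the limit, (Qr·Cr + Qe·Cₑ)/(Qr + Qe) = 9.4:
Cₑ = (1030·9.4 − 866.0·0.1700) / 164.0 = 58.14 µg/L.

58.1 µg/L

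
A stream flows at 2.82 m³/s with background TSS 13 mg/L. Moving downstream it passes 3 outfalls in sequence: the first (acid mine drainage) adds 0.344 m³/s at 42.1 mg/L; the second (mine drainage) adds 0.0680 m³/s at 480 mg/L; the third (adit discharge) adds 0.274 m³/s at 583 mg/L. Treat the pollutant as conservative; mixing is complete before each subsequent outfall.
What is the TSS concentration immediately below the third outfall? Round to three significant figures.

Below outfall 1: Q → 3.164 m³/s, C = (2.820·13.00 + 0.3440·42.10)/3.164 = 16.16 mg/L.
Below outfall 2: Q → 3.232 m³/s, C = (3.164·16.16 + 0.06800·480.0)/3.232 = 25.92 mg/L.
Below outfall 3: Q → 3.506 m³/s, C = (3.232·25.92 + 0.2740·583.0)/3.506 = 69.46 mg/L.

69.5 mg/L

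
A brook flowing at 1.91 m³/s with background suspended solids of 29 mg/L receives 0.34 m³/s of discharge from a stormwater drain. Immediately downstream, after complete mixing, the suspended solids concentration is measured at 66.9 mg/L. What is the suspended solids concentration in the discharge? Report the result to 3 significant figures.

280 mg/L

Mass balance: 1.910·29.00 + 0.3400·Cₑ = 2.250·66.90
→ Cₑ = (2.250·66.90 − 1.910·29.00) / 0.3400 = 279.8 mg/L.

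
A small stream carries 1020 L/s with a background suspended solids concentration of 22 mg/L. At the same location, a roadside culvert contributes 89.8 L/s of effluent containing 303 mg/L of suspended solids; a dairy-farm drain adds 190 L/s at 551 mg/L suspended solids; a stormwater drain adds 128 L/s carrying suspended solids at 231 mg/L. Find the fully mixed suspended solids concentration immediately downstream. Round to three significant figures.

Flow-weighted average: C = (1020·22.00 + 89.80·303.0 + 190.0·551.0 + 128.0·231.0) / 1428 = 183900/1428 = 128.8 mg/L.

129 mg/L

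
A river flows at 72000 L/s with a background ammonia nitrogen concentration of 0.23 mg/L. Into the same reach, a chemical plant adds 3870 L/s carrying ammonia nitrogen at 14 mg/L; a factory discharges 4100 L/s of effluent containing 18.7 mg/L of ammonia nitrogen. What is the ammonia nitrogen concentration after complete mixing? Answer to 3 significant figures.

After mixing, C = (72000·0.2300 + 3870·14.00 + 4100·18.70) / 79970 = 147400/79970 = 1.843 mg/L.

1.84 mg/L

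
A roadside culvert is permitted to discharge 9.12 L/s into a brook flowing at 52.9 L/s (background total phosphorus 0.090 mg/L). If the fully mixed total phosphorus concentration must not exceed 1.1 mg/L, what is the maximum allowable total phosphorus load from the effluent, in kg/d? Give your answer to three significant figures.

5.48 kg/d

Mass balance at the limit: 52.90·0.09000 + 9.120·Cₑ = 62.02·1.1 → Cₑ = 6.958 mg/L.
9.120 L/s = 0.009120 m³/s. Load = 0.009120 m³/s × 6.958 g/m³ × 86 400 s/d = 5.483 kg/d.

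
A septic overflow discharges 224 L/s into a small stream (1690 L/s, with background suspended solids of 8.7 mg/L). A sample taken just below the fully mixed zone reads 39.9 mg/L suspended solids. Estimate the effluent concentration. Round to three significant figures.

Mass balance: 1690·8.700 + 224.0·Cₑ = 1914·39.90
→ Cₑ = (1914·39.90 − 1690·8.700) / 224.0 = 275.3 mg/L.

275 mg/L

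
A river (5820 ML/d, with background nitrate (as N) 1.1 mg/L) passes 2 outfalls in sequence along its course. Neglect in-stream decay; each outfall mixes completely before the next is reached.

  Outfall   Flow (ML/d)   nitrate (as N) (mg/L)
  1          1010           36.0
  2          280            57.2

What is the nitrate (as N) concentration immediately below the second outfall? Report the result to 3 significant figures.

Outfall 1: combined Q = 6830 ML/d; C = (5820·1.100 + 1010·36.00)/6830 = 6.261 mg/L.
Outfall 2: combined Q = 7110 ML/d; C = (6830·6.261 + 280.0·57.20)/7110 = 8.267 mg/L.

8.27 mg/L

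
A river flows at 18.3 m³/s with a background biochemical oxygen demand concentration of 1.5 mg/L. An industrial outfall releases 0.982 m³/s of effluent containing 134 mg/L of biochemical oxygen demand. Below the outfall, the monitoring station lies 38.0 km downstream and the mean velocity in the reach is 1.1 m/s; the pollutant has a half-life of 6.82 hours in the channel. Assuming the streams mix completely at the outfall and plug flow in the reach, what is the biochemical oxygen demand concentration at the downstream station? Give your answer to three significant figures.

Flow-weighted average: C = (18.30·1.500 + 0.9820·134.0) / 19.28 = 159.0/19.28 = 8.248 mg/L.
Travel time t = 38.0·1000 / 1.1 = 34550 s = 9.596 h.
Half-life 6.82 h → k = ln 2 / 6.82 = 0.1016 h⁻¹ = 2.439 d⁻¹.
After decay, C = 8.248 × e^(−kt) = 8.248 × 0.3771 = 3.110 mg/L.

3.11 mg/L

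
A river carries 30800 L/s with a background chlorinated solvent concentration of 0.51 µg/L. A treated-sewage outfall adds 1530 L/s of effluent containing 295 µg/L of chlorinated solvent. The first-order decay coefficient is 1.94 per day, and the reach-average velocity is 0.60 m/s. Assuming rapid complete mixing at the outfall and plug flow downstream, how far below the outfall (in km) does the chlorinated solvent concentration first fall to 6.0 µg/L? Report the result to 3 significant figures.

Conservation of mass: C = (30800·0.5100 + 1530·295.0) / 32330 = 467100/32330 = 14.45 µg/L.
Set 14.45·exp(−k·t) = 6.0 → t = ln(14.45/6.0)/k = 39130 s = 10.87 h.
Distance = v·t = 0.60·39130 = 23480 m = 23.48 km.

23.5 km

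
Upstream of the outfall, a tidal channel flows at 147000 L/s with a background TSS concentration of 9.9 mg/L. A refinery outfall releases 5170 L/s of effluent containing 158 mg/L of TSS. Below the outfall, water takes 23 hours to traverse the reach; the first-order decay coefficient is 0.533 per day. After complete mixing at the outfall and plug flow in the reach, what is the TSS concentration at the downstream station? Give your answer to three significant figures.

After mixing, C = (147000·9.900 + 5170·158.0) / 152200 = 2272000/152200 = 14.93 mg/L.
Applying C = C₀e^(−kt): 14.93 × 0.6000 = 8.959 mg/L.

8.96 mg/L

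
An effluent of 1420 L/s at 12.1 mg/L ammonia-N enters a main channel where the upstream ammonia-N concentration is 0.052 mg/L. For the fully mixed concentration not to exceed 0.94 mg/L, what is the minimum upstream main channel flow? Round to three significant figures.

Set C_mix = 0.94: (Q·0.05200 + 1420·12.10) / (Q + 1420) = 0.94
→ Q = 1420·(12.10 − 0.94)/(0.94 − 0.05200) = 17850 L/s.

17800 L/s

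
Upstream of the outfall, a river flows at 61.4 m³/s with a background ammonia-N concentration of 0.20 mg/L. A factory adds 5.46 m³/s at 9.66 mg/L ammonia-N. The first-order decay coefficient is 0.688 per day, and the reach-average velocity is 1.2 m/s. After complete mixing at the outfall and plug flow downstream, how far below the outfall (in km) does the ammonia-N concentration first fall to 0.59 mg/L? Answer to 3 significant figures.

After mixing, C = (61.40·0.2000 + 5.460·9.660) / 66.86 = 65.02/66.86 = 0.9725 mg/L.
Set 0.9725·exp(−k·t) = 0.59 → t = ln(0.9725/0.59)/k = 62760 s = 17.43 h.
Distance = v·t = 1.2·62760 = 75320 m = 75.32 km.

75.3 km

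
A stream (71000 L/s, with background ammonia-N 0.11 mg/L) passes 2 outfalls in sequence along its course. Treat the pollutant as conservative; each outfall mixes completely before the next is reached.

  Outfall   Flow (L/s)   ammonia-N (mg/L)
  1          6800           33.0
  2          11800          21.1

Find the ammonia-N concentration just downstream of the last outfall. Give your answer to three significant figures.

5.37 mg/L

Outfall 1: combined Q = 77800 L/s; C = (71000·0.1100 + 6800·33.00)/77800 = 2.985 mg/L.
Outfall 2: combined Q = 89600 L/s; C = (77800·2.985 + 11800·21.10)/89600 = 5.370 mg/L.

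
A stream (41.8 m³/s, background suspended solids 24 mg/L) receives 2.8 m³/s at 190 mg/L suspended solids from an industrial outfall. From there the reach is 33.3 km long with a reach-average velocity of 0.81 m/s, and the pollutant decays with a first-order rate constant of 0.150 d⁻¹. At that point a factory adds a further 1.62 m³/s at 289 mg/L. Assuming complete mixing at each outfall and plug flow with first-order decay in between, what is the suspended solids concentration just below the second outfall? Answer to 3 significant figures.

41.1 mg/L

Conservation of mass: C = (41.80·24.00 + 2.800·190.0) / 44.60 = 1535/44.60 = 34.42 mg/L; combined flow 44.60 m³/s.
Travel time t = 33.3·1000 / 0.81 = 41110 s = 11.42 h.
After decay, C = 34.42 × e^(−kt) = 34.42 × 0.9311 = 32.05 mg/L.
Second outfall: C = (44.60·32.05 + 1.620·289.0)/46.22 = 41.06 mg/L.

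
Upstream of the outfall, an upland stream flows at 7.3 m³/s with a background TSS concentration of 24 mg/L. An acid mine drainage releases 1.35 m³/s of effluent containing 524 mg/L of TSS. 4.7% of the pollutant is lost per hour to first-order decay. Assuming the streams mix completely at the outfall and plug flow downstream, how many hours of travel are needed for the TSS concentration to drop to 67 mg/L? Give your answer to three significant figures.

8.74 h

Conservation of mass: C = (7.300·24.00 + 1.350·524.0) / 8.650 = 882.6/8.650 = 102.0 mg/L.
4.7%/h lost → k = −ln(1 − 0.047) = 0.04814 h⁻¹.
102.0·exp(−k·t) = 67 → t = ln(102.0/67)/k = 31450 s = 8.737 h.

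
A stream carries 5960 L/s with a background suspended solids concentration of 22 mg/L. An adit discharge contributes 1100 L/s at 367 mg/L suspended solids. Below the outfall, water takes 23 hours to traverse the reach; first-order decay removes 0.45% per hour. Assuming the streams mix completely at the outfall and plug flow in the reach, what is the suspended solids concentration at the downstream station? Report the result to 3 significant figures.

68.3 mg/L

Conservation of mass: C = (5960·22.00 + 1100·367.0) / 7060 = 534800/7060 = 75.75 mg/L.
0.45%/h lost → k = −ln(1 − 0.0045) = 0.004510 h⁻¹.
Decay over the reach: 75.75·exp(−kt) = 75.75·0.9015 = 68.29 mg/L.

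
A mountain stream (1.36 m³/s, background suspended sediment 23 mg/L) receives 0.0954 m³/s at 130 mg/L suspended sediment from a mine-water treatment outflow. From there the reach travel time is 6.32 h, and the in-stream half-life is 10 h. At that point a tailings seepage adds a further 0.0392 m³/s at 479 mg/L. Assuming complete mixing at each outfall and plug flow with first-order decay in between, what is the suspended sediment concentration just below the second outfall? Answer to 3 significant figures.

Flow-weighted average: C = (1.360·23.00 + 0.09540·130.0) / 1.455 = 43.68/1.455 = 30.01 mg/L; combined flow 1.455 m³/s.
Half-life 10 h → k = ln 2 / 10 = 0.06931 h⁻¹ = 1.664 d⁻¹.
Decay over the reach: 30.01·exp(−kt) = 30.01·0.6453 = 19.37 mg/L.
Second outfall: C = (1.455·19.37 + 0.03920·479.0)/1.495 = 31.42 mg/L.

31.4 mg/L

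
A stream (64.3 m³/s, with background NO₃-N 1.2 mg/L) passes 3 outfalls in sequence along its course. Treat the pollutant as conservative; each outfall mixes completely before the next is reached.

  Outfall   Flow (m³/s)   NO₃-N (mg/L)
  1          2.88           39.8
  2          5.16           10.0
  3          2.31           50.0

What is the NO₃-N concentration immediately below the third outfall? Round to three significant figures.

After outfall 1: Q = 64.30 + 2.880 = 67.18 m³/s; C = (64.30·1.200 + 2.880·39.80)/67.18 = 2.855 mg/L.
After outfall 2: Q = 67.18 + 5.160 = 72.34 m³/s; C = (67.18·2.855 + 5.160·10.00)/72.34 = 3.364 mg/L.
After outfall 3: Q = 72.34 + 2.310 = 74.65 m³/s; C = (72.34·3.364 + 2.310·50.00)/74.65 = 4.808 mg/L.

4.81 mg/L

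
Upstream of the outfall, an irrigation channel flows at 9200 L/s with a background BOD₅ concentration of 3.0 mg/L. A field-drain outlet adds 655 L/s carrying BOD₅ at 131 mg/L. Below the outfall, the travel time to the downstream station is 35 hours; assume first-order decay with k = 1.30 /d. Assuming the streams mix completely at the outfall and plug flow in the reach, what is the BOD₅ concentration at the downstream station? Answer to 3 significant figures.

1.73 mg/L

Mass balance: C = (9200·3.000 + 655.0·131.0) / 9855 = 113400/9855 = 11.51 mg/L.
After decay, C = 11.51 × e^(−kt) = 11.51 × 0.1502 = 1.728 mg/L.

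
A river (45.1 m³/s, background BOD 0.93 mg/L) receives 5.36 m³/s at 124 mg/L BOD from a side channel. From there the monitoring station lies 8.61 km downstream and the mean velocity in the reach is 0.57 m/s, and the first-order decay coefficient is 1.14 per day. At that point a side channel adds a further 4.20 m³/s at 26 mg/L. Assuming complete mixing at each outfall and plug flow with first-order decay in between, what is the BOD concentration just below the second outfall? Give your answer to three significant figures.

Flow-weighted average: C = (45.10·0.9300 + 5.360·124.0) / 50.46 = 706.6/50.46 = 14.00 mg/L; combined flow 50.46 m³/s.
Travel time t = 8.61·1000 / 0.57 = 15110 s = 4.196 h.
Decay over the reach: 14.00·exp(−kt) = 14.00·0.8193 = 11.47 mg/L.
At the second outfall, C = (50.46·11.47 + 4.200·26.00) / (50.46 + 4.200) = 12.59 mg/L.

12.6 mg/L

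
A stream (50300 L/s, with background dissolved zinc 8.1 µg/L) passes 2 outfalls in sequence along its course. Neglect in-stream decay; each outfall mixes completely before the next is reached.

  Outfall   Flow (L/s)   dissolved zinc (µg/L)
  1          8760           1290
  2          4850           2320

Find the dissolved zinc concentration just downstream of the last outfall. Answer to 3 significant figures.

359 µg/L

After outfall 1: Q = 50300 + 8760 = 59060 L/s; C = (50300·8.100 + 8760·1290)/59060 = 198.2 µg/L.
After outfall 2: Q = 59060 + 4850 = 63910 L/s; C = (59060·198.2 + 4850·2320)/63910 = 359.3 µg/L.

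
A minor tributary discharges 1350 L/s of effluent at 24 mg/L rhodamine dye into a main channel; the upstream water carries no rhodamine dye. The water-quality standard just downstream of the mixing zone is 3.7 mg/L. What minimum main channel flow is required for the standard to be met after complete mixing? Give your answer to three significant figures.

Set C_mix = 3.7: (Q·0 + 1350·24.00) / (Q + 1350) = 3.7
→ Q = 1350·(24.00 − 3.7)/(3.7 − 0) = 7407 L/s.

7410 L/s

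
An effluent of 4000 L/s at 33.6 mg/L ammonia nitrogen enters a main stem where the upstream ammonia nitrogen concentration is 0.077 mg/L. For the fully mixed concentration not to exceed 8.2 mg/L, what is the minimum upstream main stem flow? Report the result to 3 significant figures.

12500 L/s

Set C_mix = 8.2: (Q·0.07700 + 4000·33.60) / (Q + 4000) = 8.2
→ Q = 4000·(33.60 − 8.2)/(8.2 − 0.07700) = 12510 L/s.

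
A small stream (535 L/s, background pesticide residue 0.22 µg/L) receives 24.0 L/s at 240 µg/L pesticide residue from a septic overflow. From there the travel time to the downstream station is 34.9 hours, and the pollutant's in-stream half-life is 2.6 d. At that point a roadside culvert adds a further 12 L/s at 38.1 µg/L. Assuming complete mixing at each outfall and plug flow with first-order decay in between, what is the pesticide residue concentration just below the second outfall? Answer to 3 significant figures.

Flow-weighted average: C = (535.0·0.2200 + 24.00·240.0) / 559.0 = 5878/559.0 = 10.51 µg/L; combined flow 559.0 L/s.
Half-life 2.6 d → k = ln 2 / 2.6 = 0.2666 d⁻¹.
After decay, C = 10.51 × e^(−kt) = 10.51 × 0.6786 = 7.136 µg/L.
Second outfall: C = (559.0·7.136 + 12.00·38.10)/571.0 = 7.786 µg/L.

7.79 µg/L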